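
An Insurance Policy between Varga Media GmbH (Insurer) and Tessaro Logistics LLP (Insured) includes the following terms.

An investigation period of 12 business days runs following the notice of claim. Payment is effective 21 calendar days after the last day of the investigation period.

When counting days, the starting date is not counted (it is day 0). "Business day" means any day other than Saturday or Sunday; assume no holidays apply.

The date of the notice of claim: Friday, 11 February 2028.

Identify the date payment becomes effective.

The last day of the investigation period: counting 12 business days from Friday, 11 February 2028 (Feb 14, Feb 15, Feb 16, Feb 17, …, Feb 25, Feb 28, Feb 29, skipping weekends) reaches Tuesday, 29 February 2028.
Adding 21 calendar days to 29 February 2028 gives 21 March 2028, which is the date payment becomes effective.

21 March 2028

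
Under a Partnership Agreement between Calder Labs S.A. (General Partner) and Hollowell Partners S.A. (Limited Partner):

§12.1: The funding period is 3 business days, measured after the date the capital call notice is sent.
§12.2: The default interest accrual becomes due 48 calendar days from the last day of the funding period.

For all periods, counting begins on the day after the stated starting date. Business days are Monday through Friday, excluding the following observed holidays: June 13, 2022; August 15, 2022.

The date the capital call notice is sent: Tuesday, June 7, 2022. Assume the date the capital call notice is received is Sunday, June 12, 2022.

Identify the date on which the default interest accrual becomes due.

The last day of the funding period: counting 3 business days from Tuesday, June 7, 2022 (Jun 8, Jun 9, Jun 10, skipping weekends) reaches Friday, June 10, 2022.
The date on which the default interest accrual becomes due: June 10, 2022 + 48 days = July 28, 2022.

July 28, 2022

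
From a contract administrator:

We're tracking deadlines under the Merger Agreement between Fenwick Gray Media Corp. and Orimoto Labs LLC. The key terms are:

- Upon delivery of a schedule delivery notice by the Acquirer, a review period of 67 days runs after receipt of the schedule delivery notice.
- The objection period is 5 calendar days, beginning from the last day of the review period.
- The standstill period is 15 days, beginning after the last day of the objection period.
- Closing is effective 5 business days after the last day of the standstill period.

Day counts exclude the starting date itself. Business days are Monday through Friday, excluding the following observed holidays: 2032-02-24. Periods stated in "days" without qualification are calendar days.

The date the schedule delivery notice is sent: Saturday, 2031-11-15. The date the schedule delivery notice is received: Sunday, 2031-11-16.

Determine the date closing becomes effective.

The last day of the review period: 2031-11-16 + 67 days = 2032-01-22.
The last day of the objection period: 5 calendar days after 2032-01-22 is 2032-01-27.
The last day of the standstill period: 2032-01-27 + 15 days = 2032-02-11.
The date closing becomes effective: counting 5 business days from Wednesday, 2032-02-11 (Feb 12, Feb 13, Feb 16, Feb 17, Feb 18, skipping weekends) reaches Wednesday, 2032-02-18.

2032-02-18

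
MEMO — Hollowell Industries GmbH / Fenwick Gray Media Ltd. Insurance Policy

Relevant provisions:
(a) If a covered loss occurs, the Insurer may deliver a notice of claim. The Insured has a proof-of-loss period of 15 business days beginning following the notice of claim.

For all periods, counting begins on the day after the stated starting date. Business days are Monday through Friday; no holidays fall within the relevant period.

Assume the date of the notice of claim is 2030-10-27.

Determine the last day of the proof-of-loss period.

From Sunday, 2030-10-27, 15 business days (Oct 28, Oct 29, Oct 30, Oct 31, …, Nov 13, Nov 14, Nov 15, skipping weekends) brings us to Friday, 2030-11-15, which is the last day of the proof-of-loss period.

2030-11-15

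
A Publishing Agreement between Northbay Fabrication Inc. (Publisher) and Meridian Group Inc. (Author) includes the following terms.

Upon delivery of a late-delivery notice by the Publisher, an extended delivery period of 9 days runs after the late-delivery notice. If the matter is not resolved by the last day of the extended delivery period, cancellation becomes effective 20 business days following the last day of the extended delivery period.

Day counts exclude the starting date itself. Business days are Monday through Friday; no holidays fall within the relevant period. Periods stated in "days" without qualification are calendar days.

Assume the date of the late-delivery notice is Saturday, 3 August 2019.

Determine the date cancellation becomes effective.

The last day of the extended delivery period: 3 August 2019 + 9 days = 12 August 2019.
The date cancellation becomes effective: counting 20 business days from Monday, 12 August 2019 (Aug 13, Aug 14, Aug 15, Aug 16, …, Sep 5, Sep 6, Sep 9, skipping weekends) reaches Monday, 9 September 2019.

9 September 2019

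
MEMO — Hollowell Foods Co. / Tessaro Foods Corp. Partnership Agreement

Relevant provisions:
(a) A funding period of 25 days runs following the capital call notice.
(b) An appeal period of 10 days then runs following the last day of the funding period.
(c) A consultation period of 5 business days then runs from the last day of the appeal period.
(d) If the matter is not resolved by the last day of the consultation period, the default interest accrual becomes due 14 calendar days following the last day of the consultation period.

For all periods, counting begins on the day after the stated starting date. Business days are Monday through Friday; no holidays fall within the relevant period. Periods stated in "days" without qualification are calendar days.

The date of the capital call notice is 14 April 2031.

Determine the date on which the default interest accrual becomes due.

9 June 2031

Adding 25 calendar days to 14 April 2031 gives 9 May 2031, which is the last day of the funding period.
The last day of the appeal period: 10 calendar days after 9 May 2031 is 19 May 2031.
From Monday, 19 May 2031, 5 business days (May 20, May 21, May 22, May 23, May 26, skipping weekends) brings us to Monday, 26 May 2031, which is the last day of the consultation period.
The date on which the default interest accrual becomes due: 26 May 2031 + 14 days = 9 June 2031.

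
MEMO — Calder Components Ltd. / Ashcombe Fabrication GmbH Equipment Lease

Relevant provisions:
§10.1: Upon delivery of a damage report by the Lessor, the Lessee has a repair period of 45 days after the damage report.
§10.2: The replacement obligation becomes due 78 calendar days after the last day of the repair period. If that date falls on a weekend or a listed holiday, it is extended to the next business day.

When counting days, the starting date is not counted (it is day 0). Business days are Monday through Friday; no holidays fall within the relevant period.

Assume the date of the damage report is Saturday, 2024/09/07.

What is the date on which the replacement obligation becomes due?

Adding 45 calendar days to 2024/09/07 gives 2024/10/22, which is the last day of the repair period.
Adding 78 calendar days to 2024/10/22 gives 2025/01/08, which is the date on which the replacement obligation becomes due. 2025/01/08 is a Wednesday, so no roll-forward applies.

2025/01/08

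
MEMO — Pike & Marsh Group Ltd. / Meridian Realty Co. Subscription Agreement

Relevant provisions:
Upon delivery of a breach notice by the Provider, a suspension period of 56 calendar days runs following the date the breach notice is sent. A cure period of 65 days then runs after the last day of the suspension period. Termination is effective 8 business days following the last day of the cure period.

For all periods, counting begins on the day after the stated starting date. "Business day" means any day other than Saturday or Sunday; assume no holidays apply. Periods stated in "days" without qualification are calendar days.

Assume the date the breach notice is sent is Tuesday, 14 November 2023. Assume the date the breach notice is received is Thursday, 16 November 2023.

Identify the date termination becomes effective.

Adding 56 calendar days to 14 November 2023 gives 9 January 2024, which is the last day of the suspension period.
Adding 65 calendar days to 9 January 2024 gives 14 March 2024, which is the last day of the cure period.
The date termination becomes effective: counting 8 business days from Thursday, 14 March 2024 (Mar 15, Mar 18, Mar 19, Mar 20, Mar 21, Mar 22, Mar 25, Mar 26, skipping weekends) reaches Tuesday, 26 March 2024.

26 March 2024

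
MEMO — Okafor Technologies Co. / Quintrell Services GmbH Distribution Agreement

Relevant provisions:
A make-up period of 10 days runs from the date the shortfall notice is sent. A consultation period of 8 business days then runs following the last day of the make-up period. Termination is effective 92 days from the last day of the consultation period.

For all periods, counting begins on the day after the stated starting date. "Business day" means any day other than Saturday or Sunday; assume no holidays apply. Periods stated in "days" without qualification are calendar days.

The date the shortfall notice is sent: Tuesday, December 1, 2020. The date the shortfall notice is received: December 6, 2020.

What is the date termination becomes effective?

March 25, 2021

The last day of the make-up period: December 1, 2020 + 10 days = December 11, 2020.
From Friday, December 11, 2020, 8 business days (Dec 14, Dec 15, Dec 16, Dec 17, Dec 18, Dec 21, Dec 22, Dec 23, skipping weekends) brings us to Wednesday, December 23, 2020, which is the last day of the consultation period.
The date termination becomes effective: December 23, 2020 + 92 days = March 25, 2021.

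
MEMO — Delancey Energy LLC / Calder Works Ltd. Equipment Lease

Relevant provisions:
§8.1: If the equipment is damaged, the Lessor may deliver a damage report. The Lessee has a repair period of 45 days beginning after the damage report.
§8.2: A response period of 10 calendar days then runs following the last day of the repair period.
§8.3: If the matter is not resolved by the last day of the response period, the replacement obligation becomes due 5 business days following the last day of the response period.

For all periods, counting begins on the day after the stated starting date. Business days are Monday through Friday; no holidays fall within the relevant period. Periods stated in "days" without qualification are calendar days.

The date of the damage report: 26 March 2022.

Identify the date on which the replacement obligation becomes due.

27 May 2022

The last day of the repair period: 45 calendar days after 26 March 2022 is 10 May 2022.
The last day of the response period: 10 May 2022 + 10 days = 20 May 2022.
The date on which the replacement obligation becomes due: counting 5 business days from Friday, 20 May 2022 (May 23, May 24, May 25, May 26, May 27, skipping weekends) reaches Friday, 27 May 2022.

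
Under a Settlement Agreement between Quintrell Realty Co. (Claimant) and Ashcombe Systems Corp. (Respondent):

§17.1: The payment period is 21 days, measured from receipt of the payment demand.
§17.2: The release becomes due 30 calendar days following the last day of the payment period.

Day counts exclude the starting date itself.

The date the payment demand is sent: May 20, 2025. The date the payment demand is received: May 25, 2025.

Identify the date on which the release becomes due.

July 15, 2025

The last day of the payment period: 21 calendar days after May 25, 2025 is June 15, 2025.
The date on which the release becomes due: 30 calendar days after June 15, 2025 is July 15, 2025.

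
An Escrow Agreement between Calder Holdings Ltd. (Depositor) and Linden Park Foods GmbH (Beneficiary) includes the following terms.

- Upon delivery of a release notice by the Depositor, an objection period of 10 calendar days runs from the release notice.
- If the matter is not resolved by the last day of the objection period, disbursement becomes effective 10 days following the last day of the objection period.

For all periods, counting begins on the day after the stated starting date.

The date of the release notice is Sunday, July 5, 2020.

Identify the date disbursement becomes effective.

The last day of the objection period: 10 calendar days after July 5, 2020 is July 15, 2020.
The date disbursement becomes effective: July 15, 2020 + 10 days = July 25, 2020.

July 25, 2020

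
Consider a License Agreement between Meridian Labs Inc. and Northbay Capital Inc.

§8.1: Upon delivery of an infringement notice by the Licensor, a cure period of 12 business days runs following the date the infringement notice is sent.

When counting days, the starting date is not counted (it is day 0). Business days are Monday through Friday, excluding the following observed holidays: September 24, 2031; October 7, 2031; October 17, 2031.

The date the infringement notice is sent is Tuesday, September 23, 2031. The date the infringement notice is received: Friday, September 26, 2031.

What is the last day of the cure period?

October 13, 2031

The last day of the cure period: counting 12 business days from Tuesday, September 23, 2031 (Sep 25, Sep 26, Sep 29, Sep 30, …, Oct 9, Oct 10, Oct 13, skipping weekends and the listed holidays on Sep 24, Oct 7) reaches Monday, October 13, 2031.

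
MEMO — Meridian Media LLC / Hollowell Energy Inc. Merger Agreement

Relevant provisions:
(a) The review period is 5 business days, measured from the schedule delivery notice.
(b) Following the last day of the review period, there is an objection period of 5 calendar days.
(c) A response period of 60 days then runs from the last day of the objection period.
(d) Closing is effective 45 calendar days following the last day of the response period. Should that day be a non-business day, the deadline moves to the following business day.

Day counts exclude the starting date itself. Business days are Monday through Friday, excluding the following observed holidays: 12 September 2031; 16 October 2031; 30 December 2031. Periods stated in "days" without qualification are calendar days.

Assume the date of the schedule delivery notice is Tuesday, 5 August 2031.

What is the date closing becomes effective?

The last day of the review period: counting 5 business days from Tuesday, 5 August 2031 (Aug 6, Aug 7, Aug 8, Aug 11, Aug 12, skipping weekends) reaches Tuesday, 12 August 2031.
Adding 5 calendar days to 12 August 2031 gives 17 August 2031, which is the last day of the objection period.
The last day of the response period: 60 calendar days after 17 August 2031 is 16 October 2031.
Adding 45 calendar days to 16 October 2031 gives 30 November 2031, which is the date closing becomes effective. That falls on a Sunday, so it rolls to the next business day, Monday, 1 December 2031.

1 December 2031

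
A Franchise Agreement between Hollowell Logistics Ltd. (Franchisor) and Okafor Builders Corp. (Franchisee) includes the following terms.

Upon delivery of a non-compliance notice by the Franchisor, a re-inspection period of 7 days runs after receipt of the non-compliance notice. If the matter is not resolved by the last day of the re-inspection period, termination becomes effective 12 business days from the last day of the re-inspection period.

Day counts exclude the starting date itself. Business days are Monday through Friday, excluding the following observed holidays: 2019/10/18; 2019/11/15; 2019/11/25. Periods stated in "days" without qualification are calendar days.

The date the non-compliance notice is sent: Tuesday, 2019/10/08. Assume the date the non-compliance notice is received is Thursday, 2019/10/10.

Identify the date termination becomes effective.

The last day of the re-inspection period: 2019/10/10 + 7 days = 2019/10/17.
From Thursday, 2019/10/17, 12 business days (Oct 21, Oct 22, Oct 23, Oct 24, …, Nov 1, Nov 4, Nov 5, skipping weekends and the listed holiday on Oct 18) brings us to Tuesday, 2019/11/05, which is the date termination becomes effective.

2019/11/05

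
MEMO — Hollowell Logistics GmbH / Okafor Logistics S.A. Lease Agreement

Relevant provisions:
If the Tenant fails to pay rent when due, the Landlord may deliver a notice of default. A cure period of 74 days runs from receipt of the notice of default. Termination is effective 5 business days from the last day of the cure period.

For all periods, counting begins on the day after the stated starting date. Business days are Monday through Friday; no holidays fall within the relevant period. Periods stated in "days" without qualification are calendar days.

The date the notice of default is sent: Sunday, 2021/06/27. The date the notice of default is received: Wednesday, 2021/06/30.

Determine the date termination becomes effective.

2021/09/17

Adding 74 calendar days to 2021/06/30 gives 2021/09/12, which is the last day of the cure period.
The date termination becomes effective: 5 business days after Sunday, 2021/09/12, skipping weekends — Sep 13, Sep 14, Sep 15, Sep 16, Sep 17 — lands on Friday, 2021/09/17.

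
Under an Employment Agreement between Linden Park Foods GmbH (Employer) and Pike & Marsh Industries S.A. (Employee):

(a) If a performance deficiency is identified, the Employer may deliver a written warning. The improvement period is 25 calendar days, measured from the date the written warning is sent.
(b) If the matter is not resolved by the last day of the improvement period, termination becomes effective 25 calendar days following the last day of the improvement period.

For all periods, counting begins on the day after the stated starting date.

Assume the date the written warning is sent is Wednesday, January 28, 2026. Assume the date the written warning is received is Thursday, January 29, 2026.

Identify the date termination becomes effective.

The last day of the improvement period: 25 calendar days after January 28, 2026 is February 22, 2026.
The date termination becomes effective: February 22, 2026 + 25 days = March 19, 2026.

March 19, 2026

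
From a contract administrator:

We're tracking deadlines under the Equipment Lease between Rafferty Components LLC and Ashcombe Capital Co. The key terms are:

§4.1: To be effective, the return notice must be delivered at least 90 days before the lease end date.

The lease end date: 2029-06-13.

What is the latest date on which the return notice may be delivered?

Counting back 90 calendar days from 2029-06-13 gives 2029-03-15.

2029-03-15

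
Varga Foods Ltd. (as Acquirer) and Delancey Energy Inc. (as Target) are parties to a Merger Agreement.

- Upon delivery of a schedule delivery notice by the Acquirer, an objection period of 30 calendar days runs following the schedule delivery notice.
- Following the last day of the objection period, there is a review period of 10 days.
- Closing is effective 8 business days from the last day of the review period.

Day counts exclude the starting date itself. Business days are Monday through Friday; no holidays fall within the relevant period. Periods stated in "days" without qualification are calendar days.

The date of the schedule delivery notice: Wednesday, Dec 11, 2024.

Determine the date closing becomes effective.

Jan 30, 2025

The last day of the objection period: Dec 11, 2024 + 30 days = Jan 10, 2025.
The last day of the review period: Jan 10, 2025 + 10 days = Jan 20, 2025.
The date closing becomes effective: counting 8 business days from Monday, Jan 20, 2025 (Jan 21, Jan 22, Jan 23, Jan 24, Jan 27, Jan 28, Jan 29, Jan 30, skipping weekends) reaches Thursday, Jan 30, 2025.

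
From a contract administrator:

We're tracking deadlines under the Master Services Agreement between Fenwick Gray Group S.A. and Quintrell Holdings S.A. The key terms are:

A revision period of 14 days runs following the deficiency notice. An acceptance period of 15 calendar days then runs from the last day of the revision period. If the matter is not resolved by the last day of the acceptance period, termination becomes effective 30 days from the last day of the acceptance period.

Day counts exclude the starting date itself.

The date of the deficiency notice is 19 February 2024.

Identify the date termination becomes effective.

18 April 2024

The last day of the revision period: 19 February 2024 + 14 days = 4 March 2024.
The last day of the acceptance period: 15 calendar days after 4 March 2024 is 19 March 2024.
Adding 30 calendar days to 19 March 2024 gives 18 April 2024, which is the date termination becomes effective.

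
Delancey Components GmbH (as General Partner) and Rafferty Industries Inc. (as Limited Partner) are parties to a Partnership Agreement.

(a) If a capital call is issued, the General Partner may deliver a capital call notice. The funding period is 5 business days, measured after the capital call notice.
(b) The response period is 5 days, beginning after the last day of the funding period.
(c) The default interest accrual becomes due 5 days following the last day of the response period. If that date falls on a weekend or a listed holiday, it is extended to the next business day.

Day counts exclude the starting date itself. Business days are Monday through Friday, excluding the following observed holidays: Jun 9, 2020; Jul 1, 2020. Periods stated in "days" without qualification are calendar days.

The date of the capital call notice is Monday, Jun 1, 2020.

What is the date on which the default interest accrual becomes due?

Jun 18, 2020

The last day of the funding period: counting 5 business days from Monday, Jun 1, 2020 (Jun 2, Jun 3, Jun 4, Jun 5, Jun 8, skipping weekends) reaches Monday, Jun 8, 2020.
The last day of the response period: 5 calendar days after Jun 8, 2020 is Jun 13, 2020.
The date on which the default interest accrual becomes due: Jun 13, 2020 + 5 days = Jun 18, 2020. Jun 18, 2020 is a Thursday and is not a listed holiday, so no roll-forward applies.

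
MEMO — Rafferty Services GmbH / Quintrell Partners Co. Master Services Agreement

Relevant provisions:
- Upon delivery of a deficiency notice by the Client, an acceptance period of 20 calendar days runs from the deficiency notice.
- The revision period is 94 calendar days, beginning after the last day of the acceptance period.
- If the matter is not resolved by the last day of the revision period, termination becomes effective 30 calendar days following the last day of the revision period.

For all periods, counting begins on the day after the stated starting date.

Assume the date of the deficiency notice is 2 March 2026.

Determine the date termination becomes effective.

24 July 2026

Adding 20 calendar days to 2 March 2026 gives 22 March 2026, which is the last day of the acceptance period.
The last day of the revision period: 94 calendar days after 22 March 2026 is 24 June 2026.
The date termination becomes effective: 30 calendar days after 24 June 2026 is 24 July 2026.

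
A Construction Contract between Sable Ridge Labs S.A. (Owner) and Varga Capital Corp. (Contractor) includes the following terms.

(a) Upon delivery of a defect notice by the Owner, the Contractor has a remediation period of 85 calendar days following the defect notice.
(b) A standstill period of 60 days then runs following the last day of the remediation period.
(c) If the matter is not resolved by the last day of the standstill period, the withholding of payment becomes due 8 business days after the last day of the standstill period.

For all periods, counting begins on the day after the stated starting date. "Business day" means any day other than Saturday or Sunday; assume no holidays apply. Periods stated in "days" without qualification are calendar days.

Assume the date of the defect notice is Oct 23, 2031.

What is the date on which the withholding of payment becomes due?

Mar 26, 2032

The last day of the remediation period: Oct 23, 2031 + 85 days = Jan 16, 2032.
Adding 60 calendar days to Jan 16, 2032 gives Mar 16, 2032, which is the last day of the standstill period.
The date on which the withholding of payment becomes due: counting 8 business days from Tuesday, Mar 16, 2032 (Mar 17, Mar 18, Mar 19, Mar 22, Mar 23, Mar 24, Mar 25, Mar 26, skipping weekends) reaches Friday, Mar 26, 2032.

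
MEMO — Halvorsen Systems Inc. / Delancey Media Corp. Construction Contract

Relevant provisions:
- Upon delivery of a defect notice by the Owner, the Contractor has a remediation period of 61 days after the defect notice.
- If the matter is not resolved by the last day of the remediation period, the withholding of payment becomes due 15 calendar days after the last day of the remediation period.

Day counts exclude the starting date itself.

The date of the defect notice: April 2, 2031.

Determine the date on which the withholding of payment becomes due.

The last day of the remediation period: April 2, 2031 + 61 days = June 2, 2031.
The date on which the withholding of payment becomes due: June 2, 2031 + 15 days = June 17, 2031.

June 17, 2031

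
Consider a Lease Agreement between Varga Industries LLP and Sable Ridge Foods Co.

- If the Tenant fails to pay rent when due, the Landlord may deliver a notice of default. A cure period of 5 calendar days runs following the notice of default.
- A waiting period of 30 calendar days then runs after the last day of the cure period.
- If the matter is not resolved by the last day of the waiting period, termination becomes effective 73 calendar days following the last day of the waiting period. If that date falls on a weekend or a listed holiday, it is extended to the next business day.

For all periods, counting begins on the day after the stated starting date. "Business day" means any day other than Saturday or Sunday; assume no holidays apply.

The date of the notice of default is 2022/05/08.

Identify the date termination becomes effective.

2022/08/24

The last day of the cure period: 5 calendar days after 2022/05/08 is 2022/05/13.
The last day of the waiting period: 30 calendar days after 2022/05/13 is 2022/06/12.
The date termination becomes effective: 73 calendar days after 2022/06/12 is 2022/08/24. 2022/08/24 is a Wednesday, so no roll-forward applies.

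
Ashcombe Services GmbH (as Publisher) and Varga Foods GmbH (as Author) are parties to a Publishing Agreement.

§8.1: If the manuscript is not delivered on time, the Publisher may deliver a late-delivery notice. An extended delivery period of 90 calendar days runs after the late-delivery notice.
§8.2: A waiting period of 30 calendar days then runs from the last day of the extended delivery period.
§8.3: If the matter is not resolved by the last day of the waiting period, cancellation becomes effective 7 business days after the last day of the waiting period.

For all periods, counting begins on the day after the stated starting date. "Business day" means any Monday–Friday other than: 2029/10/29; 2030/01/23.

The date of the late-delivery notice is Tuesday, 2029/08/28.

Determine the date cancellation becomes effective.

The last day of the extended delivery period: 90 calendar days after 2029/08/28 is 2029/11/26.
Adding 30 calendar days to 2029/11/26 gives 2029/12/26, which is the last day of the waiting period.
From Wednesday, 2029/12/26, 7 business days (Dec 27, Dec 28, Dec 31, Jan 1, Jan 2, Jan 3, Jan 4, skipping weekends) brings us to Friday, 2030/01/04, which is the date cancellation becomes effective.

2030/01/04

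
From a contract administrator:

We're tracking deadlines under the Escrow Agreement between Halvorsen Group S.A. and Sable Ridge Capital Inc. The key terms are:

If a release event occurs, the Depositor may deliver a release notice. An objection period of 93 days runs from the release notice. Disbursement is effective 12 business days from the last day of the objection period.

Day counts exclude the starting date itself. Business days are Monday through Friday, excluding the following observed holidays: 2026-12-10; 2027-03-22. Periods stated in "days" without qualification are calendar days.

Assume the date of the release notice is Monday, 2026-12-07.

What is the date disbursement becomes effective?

2027-03-29

The last day of the objection period: 93 calendar days after 2026-12-07 is 2027-03-10.
The date disbursement becomes effective: counting 12 business days from Wednesday, 2027-03-10 (Mar 11, Mar 12, Mar 15, Mar 16, …, Mar 25, Mar 26, Mar 29, skipping weekends and the listed holiday on Mar 22) reaches Monday, 2027-03-29.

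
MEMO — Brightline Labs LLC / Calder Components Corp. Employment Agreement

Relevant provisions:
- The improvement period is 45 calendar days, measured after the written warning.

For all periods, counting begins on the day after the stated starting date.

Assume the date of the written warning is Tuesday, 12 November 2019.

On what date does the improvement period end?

The last day of the improvement period: 12 November 2019 + 45 days = 27 December 2019.

27 December 2019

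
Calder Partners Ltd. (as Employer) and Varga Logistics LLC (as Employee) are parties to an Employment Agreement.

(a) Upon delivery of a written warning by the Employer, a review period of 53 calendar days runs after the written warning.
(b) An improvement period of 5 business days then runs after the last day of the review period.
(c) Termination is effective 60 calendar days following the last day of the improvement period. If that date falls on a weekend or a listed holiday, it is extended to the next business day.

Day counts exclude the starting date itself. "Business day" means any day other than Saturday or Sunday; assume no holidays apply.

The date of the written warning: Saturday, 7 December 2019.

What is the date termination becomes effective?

Adding 53 calendar days to 7 December 2019 gives 29 January 2020, which is the last day of the review period.
From Wednesday, 29 January 2020, 5 business days (Jan 30, Jan 31, Feb 3, Feb 4, Feb 5, skipping weekends) brings us to Wednesday, 5 February 2020, which is the last day of the improvement period.
Adding 60 calendar days to 5 February 2020 gives 5 April 2020, which is the date termination becomes effective. That falls on a Sunday, so it rolls to the next business day, Monday, 6 April 2020.

6 April 2020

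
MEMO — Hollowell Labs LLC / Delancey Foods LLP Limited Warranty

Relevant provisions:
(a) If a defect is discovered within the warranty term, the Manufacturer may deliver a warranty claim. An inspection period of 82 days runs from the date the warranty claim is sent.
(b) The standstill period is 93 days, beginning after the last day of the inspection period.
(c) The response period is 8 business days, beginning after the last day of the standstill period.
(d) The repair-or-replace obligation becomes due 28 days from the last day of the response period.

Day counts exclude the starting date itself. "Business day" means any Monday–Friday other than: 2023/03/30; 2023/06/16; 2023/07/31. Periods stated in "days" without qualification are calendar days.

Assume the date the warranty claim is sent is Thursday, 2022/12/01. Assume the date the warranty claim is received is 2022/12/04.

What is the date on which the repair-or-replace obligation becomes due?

2023/07/04

The last day of the inspection period: 82 calendar days after 2022/12/01 is 2023/02/21.
Adding 93 calendar days to 2023/02/21 gives 2023/05/25, which is the last day of the standstill period.
The last day of the response period: counting 8 business days from Thursday, 2023/05/25 (May 26, May 29, May 30, May 31, Jun 1, Jun 2, Jun 5, Jun 6, skipping weekends) reaches Tuesday, 2023/06/06.
The date on which the repair-or-replace obligation becomes due: 2023/06/06 + 28 days = 2023/07/04.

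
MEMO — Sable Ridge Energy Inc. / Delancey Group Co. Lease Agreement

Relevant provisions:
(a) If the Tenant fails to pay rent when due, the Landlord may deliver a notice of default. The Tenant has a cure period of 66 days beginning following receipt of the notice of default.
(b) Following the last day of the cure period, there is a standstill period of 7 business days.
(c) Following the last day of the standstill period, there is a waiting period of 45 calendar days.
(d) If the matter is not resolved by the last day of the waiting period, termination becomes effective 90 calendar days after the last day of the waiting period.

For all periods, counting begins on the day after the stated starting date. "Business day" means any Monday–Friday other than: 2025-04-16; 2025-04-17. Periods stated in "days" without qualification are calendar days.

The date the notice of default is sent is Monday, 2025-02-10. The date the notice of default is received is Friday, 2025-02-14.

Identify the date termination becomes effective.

The last day of the cure period: 2025-02-14 + 66 days = 2025-04-21.
The last day of the standstill period: counting 7 business days from Monday, 2025-04-21 (Apr 22, Apr 23, Apr 24, Apr 25, Apr 28, Apr 29, Apr 30, skipping weekends) reaches Wednesday, 2025-04-30.
The last day of the waiting period: 2025-04-30 + 45 days = 2025-06-14.
The date termination becomes effective: 2025-06-14 + 90 days = 2025-09-12.

2025-09-12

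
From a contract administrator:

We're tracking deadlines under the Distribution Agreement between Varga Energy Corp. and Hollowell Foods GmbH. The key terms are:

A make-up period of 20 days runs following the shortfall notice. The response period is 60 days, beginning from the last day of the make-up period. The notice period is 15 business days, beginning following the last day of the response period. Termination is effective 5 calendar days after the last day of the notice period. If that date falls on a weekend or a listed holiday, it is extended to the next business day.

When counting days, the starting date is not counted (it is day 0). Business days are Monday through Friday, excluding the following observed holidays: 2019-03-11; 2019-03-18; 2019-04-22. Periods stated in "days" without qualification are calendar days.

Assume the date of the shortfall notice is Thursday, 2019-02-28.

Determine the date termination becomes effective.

2019-06-12

Adding 20 calendar days to 2019-02-28 gives 2019-03-20, which is the last day of the make-up period.
Adding 60 calendar days to 2019-03-20 gives 2019-05-19, which is the last day of the response period.
The last day of the notice period: counting 15 business days from Sunday, 2019-05-19 (May 20, May 21, May 22, May 23, …, Jun 5, Jun 6, Jun 7, skipping weekends) reaches Friday, 2019-06-07.
Adding 5 calendar days to 2019-06-07 gives 2019-06-12, which is the date termination becomes effective. 2019-06-12 is a Wednesday and is not a listed holiday, so no roll-forward applies.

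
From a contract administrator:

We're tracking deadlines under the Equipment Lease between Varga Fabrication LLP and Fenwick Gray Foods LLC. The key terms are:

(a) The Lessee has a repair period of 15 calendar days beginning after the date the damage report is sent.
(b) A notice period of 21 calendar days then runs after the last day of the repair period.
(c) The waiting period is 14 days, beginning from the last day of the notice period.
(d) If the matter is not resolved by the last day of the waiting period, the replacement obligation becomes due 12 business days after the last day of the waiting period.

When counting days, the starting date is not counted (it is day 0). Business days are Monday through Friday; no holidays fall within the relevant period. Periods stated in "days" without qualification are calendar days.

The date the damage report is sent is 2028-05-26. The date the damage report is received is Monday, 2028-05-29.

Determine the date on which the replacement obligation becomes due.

2028-08-01

Adding 15 calendar days to 2028-05-26 gives 2028-06-10, which is the last day of the repair period.
The last day of the notice period: 2028-06-10 + 21 days = 2028-07-01.
The last day of the waiting period: 2028-07-01 + 14 days = 2028-07-15.
The date on which the replacement obligation becomes due: 12 business days after Saturday, 2028-07-15, skipping weekends — Jul 17, Jul 18, Jul 19, Jul 20, …, Jul 28, Jul 31, Aug 1 — lands on Tuesday, 2028-08-01.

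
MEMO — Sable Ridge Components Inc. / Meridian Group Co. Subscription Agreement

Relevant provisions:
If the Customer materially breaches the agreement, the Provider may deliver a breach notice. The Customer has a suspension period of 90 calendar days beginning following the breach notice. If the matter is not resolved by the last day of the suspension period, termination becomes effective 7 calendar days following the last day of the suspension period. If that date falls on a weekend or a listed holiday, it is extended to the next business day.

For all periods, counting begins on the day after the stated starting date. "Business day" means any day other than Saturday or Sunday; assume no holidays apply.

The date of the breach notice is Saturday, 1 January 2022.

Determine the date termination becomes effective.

8 April 2022

The last day of the suspension period: 1 January 2022 + 90 days = 1 April 2022.
The date termination becomes effective: 1 April 2022 + 7 days = 8 April 2022. 8 April 2022 is a Friday, so no roll-forward applies.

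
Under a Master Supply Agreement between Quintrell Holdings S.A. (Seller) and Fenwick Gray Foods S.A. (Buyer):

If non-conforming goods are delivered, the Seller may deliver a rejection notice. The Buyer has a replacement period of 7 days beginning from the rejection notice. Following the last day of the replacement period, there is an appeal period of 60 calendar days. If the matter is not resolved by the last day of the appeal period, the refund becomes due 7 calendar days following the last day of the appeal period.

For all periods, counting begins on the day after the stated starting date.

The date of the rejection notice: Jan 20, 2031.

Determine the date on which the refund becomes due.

Apr 4, 2031

Adding 7 calendar days to Jan 20, 2031 gives Jan 27, 2031, which is the last day of the replacement period.
The last day of the appeal period: Jan 27, 2031 + 60 days = Mar 28, 2031.
The date on which the refund becomes due: 7 calendar days after Mar 28, 2031 is Apr 4, 2031.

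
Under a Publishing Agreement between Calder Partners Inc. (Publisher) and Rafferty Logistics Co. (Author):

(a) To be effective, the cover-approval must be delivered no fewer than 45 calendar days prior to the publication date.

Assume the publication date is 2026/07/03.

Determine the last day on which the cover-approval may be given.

2026/05/19

Counting back 45 calendar days from 2026/07/03 gives 2026/05/19.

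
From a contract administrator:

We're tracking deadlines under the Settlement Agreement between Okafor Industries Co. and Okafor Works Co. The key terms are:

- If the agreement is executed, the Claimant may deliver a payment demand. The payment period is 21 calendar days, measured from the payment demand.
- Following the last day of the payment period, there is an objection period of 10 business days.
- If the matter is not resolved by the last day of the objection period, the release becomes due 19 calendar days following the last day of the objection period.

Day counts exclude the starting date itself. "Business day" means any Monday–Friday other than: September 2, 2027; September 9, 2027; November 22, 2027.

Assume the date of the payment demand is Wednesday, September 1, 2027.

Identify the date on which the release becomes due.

The last day of the payment period: 21 calendar days after September 1, 2027 is September 22, 2027.
From Wednesday, September 22, 2027, 10 business days (Sep 23, Sep 24, Sep 27, Sep 28, Sep 29, Sep 30, Oct 1, Oct 4, Oct 5, Oct 6, skipping weekends) brings us to Wednesday, October 6, 2027, which is the last day of the objection period.
The date on which the release becomes due: October 6, 2027 + 19 days = October 25, 2027.

October 25, 2027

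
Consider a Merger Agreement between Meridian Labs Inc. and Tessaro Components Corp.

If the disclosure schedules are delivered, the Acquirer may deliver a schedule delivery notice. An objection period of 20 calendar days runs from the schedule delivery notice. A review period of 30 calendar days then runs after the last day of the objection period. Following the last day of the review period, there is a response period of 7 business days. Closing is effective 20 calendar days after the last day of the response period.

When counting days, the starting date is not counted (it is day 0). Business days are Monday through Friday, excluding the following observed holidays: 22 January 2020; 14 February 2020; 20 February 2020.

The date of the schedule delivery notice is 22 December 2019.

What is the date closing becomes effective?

12 March 2020

Adding 20 calendar days to 22 December 2019 gives 11 January 2020, which is the last day of the objection period.
The last day of the review period: 11 January 2020 + 30 days = 10 February 2020.
The last day of the response period: 7 business days after Monday, 10 February 2020, skipping weekends and the listed holidays on Feb 14, Feb 20 — Feb 11, Feb 12, Feb 13, Feb 17, Feb 18, Feb 19, Feb 21 — lands on Friday, 21 February 2020.
The date closing becomes effective: 20 calendar days after 21 February 2020 is 12 March 2020.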